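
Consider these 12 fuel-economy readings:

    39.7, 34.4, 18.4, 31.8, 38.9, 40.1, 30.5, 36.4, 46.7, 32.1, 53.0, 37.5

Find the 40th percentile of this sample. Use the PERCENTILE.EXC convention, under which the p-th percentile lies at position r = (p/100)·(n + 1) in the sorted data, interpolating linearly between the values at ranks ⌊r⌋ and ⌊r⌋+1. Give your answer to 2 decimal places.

Sorted: 18.4, 30.5, 31.8, 32.1, 34.4, 36.4, 37.5, 38.9, 39.7, 40.1, 46.7, 53.0.
n = 12.
r = (40/100)·(12 + 1) = 5.2.
Rank 5 is 34.4 and rank 6 is 36.4.
Interpolate: 34.4 + 0.2·(36.4 − 34.4) = 34.4 + 0.2·2 = 34.8.

34.80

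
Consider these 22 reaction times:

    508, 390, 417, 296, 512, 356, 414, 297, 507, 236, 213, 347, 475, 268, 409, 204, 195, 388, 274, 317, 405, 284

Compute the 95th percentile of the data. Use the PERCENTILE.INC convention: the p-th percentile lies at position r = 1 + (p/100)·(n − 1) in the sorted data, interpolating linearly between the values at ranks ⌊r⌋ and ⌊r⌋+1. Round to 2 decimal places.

507.95

Sorted: 195, 204, 213, 236, 268, 274, 284, 296, 297, 317, 347, 356, 388, 390, 405, 409, 414, 417, 475, 507, 508, 512.
n = 22.
r = 1 + (95/100)·(22 − 1) = 1 + 19.95 = 20.95.
Rank 20 is 507 and rank 21 is 508.
Interpolate: 507 + 0.95·(508 − 507) = 507 + 0.95·1 = 507.95.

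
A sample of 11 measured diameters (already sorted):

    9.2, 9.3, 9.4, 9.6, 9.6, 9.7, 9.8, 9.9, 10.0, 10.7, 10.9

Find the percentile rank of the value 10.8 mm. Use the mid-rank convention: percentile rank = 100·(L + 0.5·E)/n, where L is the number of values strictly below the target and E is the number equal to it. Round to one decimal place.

90.9

Count below 10.8: L = 10; count equal: E = 0; n = 11.
Percentile rank = 100·(10 + 0.5·0)/11 = 100·10/11 = 90.91.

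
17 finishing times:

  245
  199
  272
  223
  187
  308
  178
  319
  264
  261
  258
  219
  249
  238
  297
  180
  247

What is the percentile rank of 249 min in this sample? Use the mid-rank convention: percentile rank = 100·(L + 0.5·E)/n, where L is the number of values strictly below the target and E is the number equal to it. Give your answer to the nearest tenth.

Sorted: 178, 180, 187, 199, 219, 223, 238, 245, 247, 249, 258, 261, 264, 272, 297, 308, 319.
Count below 249: L = 9; count equal: E = 1; n = 17.
Percentile rank = 100·(9 + 0.5·1)/17 = 100·9.5/17 = 55.88.

55.9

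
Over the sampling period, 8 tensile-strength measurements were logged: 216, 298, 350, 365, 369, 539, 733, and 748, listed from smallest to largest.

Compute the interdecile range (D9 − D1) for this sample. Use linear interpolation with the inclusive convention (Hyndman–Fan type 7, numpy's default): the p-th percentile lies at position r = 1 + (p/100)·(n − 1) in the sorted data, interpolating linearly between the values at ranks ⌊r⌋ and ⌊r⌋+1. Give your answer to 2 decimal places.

n = 8.
P10: r = 1.7; ranks 1–2 are 216, 298; interpolating gives 273.4.
P90: r = 7.3; ranks 7–8 are 733, 748; interpolating gives 737.5.
Difference: 737.5 − 273.4 = 464.1.

464.10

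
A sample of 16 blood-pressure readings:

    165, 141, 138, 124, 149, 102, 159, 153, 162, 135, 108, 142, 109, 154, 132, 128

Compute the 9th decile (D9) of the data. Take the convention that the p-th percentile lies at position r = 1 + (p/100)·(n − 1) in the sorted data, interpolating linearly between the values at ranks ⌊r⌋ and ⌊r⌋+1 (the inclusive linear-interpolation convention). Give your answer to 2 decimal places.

160.50

Sorted: 102, 108, 109, 124, 128, 132, 135, 138, 141, 142, 149, 153, 154, 159, 162, 165.
n = 16.
r = 1 + (90/100)·(16 − 1) = 1 + 13.5 = 14.5.
Rank 14 is 159 and rank 15 is 162.
Interpolate: 159 + 0.5·(162 − 159) = 159 + 0.5·3 = 160.5.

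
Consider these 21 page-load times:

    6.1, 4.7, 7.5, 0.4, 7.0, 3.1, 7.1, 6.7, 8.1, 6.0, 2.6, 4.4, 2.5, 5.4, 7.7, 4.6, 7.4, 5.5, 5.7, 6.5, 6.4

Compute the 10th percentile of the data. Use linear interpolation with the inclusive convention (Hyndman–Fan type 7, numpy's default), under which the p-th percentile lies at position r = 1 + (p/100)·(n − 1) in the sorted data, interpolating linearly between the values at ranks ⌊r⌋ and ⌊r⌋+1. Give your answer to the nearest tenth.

Sorted: 0.4, 2.5, 2.6, 3.1, 4.4, 4.6, 4.7, 5.4, 5.5, 5.7, 6.0, 6.1, 6.4, 6.5, 6.7, 7.0, 7.1, 7.4, 7.5, 7.7, 8.1.
n = 21.
r = 1 + (10/100)·(21 − 1) = 1 + 2 = 3.
r is an integer, so P10 is the value at rank 3: 2.6.

2.6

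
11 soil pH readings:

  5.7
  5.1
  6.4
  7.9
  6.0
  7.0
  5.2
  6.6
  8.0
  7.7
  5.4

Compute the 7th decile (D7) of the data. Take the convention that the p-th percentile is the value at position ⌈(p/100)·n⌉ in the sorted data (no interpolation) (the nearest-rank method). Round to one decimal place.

Sorted: 5.1, 5.2, 5.4, 5.7, 6.0, 6.4, 6.6, 7.0, 7.7, 7.9, 8.0.
n = 11.
Position = ⌈70/100 · 11⌉ = ⌈7.7⌉ = 8.
The value at rank 8 is 7.0.

7.0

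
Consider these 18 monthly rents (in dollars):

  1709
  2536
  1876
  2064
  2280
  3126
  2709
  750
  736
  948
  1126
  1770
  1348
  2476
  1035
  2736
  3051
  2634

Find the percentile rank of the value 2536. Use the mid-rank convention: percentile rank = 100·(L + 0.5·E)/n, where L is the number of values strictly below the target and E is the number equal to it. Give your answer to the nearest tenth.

69.4

Sorted: 736, 750, 948, 1035, 1126, 1348, 1709, 1770, 1876, 2064, 2280, 2476, 2536, 2634, 2709, 2736, 3051, 3126.
Count below 2536: L = 12; count equal: E = 1; n = 18.
Percentile rank = 100·(12 + 0.5·1)/18 = 100·12.5/18 = 69.44.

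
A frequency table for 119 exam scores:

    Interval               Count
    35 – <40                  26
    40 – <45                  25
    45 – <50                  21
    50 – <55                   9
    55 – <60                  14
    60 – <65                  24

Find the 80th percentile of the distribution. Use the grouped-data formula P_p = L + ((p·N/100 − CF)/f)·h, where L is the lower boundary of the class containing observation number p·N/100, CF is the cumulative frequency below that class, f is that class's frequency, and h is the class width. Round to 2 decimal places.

60.04

N = 119; target position k = 80/100 · 119 = 95.2.
Cumulative frequencies: 26, 51, 72, 81, 95, 119.
Observation 95.2 falls in the class 60 – <65.
L = 60, CF = 95, f = 24, h = 5.
P80 = 60 + ((95.2 − 95)/24)·5 = 60 + 0.0416667 = 60.0417.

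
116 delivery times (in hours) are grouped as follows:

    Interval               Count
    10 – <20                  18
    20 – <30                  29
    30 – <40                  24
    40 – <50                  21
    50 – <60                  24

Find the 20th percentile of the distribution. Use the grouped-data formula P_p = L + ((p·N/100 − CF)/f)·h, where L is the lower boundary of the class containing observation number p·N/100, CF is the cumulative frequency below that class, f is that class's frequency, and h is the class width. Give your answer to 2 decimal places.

N = 116; target position k = 20/100 · 116 = 23.2.
Cumulative frequencies: 18, 47, 71, 92, 116.
Observation 23.2 falls in the class 20 – <30.
L = 20, CF = 18, f = 29, h = 10.
P20 = 20 + ((23.2 − 18)/29)·10 = 20 + 1.7931 = 21.7931.

21.79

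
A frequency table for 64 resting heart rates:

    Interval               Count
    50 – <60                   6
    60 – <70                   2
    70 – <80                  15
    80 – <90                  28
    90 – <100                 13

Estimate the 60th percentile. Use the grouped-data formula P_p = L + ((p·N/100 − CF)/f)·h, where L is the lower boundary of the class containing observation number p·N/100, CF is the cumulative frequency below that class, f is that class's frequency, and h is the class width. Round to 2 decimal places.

N = 64; target position k = 60/100 · 64 = 38.4.
Cumulative frequencies: 6, 8, 23, 51, 64.
Observation 38.4 falls in the class 80 – <90.
L = 80, CF = 23, f = 28, h = 10.
P60 = 80 + ((38.4 − 23)/28)·10 = 80 + 5.5 = 85.5.

85.50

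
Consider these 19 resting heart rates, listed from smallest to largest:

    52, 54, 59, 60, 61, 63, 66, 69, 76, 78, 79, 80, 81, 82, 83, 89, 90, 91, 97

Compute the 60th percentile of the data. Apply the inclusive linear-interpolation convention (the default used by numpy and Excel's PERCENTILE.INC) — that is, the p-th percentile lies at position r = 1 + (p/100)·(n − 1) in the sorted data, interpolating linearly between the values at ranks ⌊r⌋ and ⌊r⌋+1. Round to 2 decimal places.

79.80

n = 19.
r = 1 + (60/100)·(19 − 1) = 1 + 10.8 = 11.8.
Rank 11 is 79 and rank 12 is 80.
Interpolate: 79 + 0.8·(80 − 79) = 79 + 0.8·1 = 79.8.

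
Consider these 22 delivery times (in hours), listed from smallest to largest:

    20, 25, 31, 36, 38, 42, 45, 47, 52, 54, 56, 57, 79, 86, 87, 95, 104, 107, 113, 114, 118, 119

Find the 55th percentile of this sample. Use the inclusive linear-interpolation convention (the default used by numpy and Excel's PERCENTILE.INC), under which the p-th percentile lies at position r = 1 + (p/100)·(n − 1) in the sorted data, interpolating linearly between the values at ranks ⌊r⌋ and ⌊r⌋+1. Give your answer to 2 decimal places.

n = 22.
r = 1 + (55/100)·(22 − 1) = 1 + 11.55 = 12.55.
Rank 12 is 57 and rank 13 is 79.
Interpolate: 57 + 0.55·(79 − 57) = 57 + 0.55·22 = 69.1.

69.10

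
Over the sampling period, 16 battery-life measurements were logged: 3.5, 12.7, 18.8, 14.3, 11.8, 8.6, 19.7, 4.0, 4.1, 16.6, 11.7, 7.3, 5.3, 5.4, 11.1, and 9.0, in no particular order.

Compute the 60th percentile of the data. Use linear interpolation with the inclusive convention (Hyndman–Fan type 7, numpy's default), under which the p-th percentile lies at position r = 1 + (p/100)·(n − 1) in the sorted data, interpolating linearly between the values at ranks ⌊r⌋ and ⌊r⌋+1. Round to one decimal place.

Sorted: 3.5, 4.0, 4.1, 5.3, 5.4, 7.3, 8.6, 9.0, 11.1, 11.7, 11.8, 12.7, 14.3, 16.6, 18.8, 19.7.
n = 16.
r = 1 + (60/100)·(16 − 1) = 1 + 9 = 10.
r is an integer, so P60 is the value at rank 10: 11.7.

11.7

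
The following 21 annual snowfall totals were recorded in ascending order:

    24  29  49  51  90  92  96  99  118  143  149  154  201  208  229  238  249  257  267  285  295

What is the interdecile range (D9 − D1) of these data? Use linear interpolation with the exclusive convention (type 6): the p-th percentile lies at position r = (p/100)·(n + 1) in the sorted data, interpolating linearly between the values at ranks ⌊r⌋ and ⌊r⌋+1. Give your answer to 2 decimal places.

n = 21.
P10: r = 2.2; ranks 2–3 are 29, 49; interpolating gives 33.
P90: r = 19.8; ranks 19–20 are 267, 285; interpolating gives 281.4.
Difference: 281.4 − 33 = 248.4.

248.40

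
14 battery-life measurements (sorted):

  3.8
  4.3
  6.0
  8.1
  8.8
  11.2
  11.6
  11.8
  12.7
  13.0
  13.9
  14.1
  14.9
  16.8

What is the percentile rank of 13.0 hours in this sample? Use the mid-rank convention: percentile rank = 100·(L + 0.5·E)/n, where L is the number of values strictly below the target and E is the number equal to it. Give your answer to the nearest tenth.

67.9

Count below 13.0: L = 9; count equal: E = 1; n = 14.
Percentile rank = 100·(9 + 0.5·1)/14 = 100·9.5/14 = 67.86.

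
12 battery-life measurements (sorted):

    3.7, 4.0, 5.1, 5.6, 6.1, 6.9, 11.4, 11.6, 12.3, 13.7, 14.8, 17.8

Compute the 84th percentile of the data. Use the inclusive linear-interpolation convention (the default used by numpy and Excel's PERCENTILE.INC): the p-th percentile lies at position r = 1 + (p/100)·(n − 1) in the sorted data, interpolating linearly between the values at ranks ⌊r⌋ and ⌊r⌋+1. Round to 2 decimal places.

13.96

n = 12.
r = 1 + (84/100)·(12 − 1) = 1 + 9.24 = 10.24.
Rank 10 is 13.7 and rank 11 is 14.8.
Interpolate: 13.7 + 0.24·(14.8 − 13.7) = 13.7 + 0.24·1.1 = 13.964.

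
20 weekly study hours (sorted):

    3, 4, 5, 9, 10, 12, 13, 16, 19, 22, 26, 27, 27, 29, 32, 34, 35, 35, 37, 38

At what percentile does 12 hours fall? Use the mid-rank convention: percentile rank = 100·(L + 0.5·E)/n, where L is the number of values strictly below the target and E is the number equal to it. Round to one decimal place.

27.5

Count below 12: L = 5; count equal: E = 1; n = 20.
Percentile rank = 100·(5 + 0.5·1)/20 = 100·5.5/20 = 27.5.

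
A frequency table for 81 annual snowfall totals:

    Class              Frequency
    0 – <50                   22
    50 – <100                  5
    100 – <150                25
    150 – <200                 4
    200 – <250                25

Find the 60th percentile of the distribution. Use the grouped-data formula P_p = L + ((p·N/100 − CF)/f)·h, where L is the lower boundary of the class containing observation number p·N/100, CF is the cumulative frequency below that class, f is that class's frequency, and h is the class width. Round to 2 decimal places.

143.20

N = 81; target position k = 60/100 · 81 = 48.6.
Cumulative frequencies: 22, 27, 52, 56, 81.
Observation 48.6 falls in the class 100 – <150.
L = 100, CF = 27, f = 25, h = 50.
P60 = 100 + ((48.6 − 27)/25)·50 = 100 + 43.2 = 143.2.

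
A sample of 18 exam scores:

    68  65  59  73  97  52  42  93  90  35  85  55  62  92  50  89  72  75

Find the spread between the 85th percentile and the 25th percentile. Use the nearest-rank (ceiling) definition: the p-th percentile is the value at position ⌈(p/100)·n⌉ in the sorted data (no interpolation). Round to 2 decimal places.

37.00

Sorted: 35, 42, 50, 52, 55, 59, 62, 65, 68, 72, 73, 75, 85, 89, 90, 92, 93, 97.
n = 18.
P25: rank ⌈25/100·18⌉ = 5 → 55.
P85: rank ⌈85/100·18⌉ = 16 → 92.
Difference: 92 − 55 = 37.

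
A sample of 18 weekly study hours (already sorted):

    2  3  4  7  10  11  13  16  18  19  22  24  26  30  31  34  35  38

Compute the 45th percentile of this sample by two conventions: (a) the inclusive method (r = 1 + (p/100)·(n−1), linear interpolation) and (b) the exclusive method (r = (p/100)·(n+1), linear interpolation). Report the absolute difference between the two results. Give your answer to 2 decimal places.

n = 18.
(a) r = 8.65; between ranks 8 (16) and 9 (18): 17.3.
(b) r = 8.55; between ranks 8 (16) and 9 (18): 17.1.
|17.3 − 17.1| = 0.2.

0.20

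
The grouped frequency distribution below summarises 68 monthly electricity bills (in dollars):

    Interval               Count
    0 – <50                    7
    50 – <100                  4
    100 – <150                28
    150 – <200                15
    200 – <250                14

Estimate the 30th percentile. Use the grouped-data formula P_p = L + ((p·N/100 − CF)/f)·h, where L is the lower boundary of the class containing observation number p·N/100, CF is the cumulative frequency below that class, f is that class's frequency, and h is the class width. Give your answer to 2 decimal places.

N = 68; target position k = 30/100 · 68 = 20.4.
Cumulative frequencies: 7, 11, 39, 54, 68.
Observation 20.4 falls in the class 100 – <150.
L = 100, CF = 11, f = 28, h = 50.
P30 = 100 + ((20.4 − 11)/28)·50 = 100 + 16.7857 = 116.786.

116.79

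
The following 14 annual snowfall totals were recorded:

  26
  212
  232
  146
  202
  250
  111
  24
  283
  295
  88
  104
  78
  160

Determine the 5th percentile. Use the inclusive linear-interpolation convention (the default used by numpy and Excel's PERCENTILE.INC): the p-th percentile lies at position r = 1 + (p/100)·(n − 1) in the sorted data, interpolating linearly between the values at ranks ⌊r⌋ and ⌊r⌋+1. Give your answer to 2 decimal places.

Sorted: 24, 26, 78, 88, 104, 111, 146, 160, 202, 212, 232, 250, 283, 295.
n = 14.
r = 1 + (5/100)·(14 − 1) = 1 + 0.65 = 1.65.
Rank 1 is 24 and rank 2 is 26.
Interpolate: 24 + 0.65·(26 − 24) = 24 + 0.65·2 = 25.3.

25.30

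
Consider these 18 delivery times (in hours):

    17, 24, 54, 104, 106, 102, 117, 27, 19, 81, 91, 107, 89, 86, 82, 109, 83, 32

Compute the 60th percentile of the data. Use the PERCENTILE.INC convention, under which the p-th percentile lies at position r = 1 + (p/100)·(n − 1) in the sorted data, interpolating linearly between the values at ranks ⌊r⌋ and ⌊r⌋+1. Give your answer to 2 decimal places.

89.40

Sorted: 17, 19, 24, 27, 32, 54, 81, 82, 83, 86, 89, 91, 102, 104, 106, 107, 109, 117.
n = 18.
r = 1 + (60/100)·(18 − 1) = 1 + 10.2 = 11.2.
Rank 11 is 89 and rank 12 is 91.
Interpolate: 89 + 0.2·(91 − 89) = 89 + 0.2·2 = 89.4.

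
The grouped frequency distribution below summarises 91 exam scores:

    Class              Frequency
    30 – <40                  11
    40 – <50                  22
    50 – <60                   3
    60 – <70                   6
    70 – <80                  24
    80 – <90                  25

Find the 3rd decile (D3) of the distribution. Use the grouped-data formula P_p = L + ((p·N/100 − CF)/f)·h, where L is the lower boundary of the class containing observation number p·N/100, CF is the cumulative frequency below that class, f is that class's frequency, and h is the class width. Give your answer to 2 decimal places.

47.41

N = 91; target position k = 30/100 · 91 = 27.3.
Cumulative frequencies: 11, 33, 36, 42, 66, 91.
Observation 27.3 falls in the class 40 – <50.
L = 40, CF = 11, f = 22, h = 10.
P30 = 40 + ((27.3 − 11)/22)·10 = 40 + 7.40909 = 47.4091.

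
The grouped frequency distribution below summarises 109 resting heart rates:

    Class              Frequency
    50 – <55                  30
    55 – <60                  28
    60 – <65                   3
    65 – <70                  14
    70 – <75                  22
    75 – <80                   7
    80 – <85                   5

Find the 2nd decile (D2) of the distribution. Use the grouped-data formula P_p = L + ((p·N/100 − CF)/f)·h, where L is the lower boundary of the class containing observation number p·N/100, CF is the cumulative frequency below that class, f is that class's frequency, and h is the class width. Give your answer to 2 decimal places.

N = 109; target position k = 20/100 · 109 = 21.8.
Cumulative frequencies: 30, 58, 61, 75, 97, 104, 109.
Observation 21.8 falls in the class 50 – <55.
L = 50, CF = 0, f = 30, h = 5.
P20 = 50 + ((21.8 − 0)/30)·5 = 50 + 3.63333 = 53.6333.

53.63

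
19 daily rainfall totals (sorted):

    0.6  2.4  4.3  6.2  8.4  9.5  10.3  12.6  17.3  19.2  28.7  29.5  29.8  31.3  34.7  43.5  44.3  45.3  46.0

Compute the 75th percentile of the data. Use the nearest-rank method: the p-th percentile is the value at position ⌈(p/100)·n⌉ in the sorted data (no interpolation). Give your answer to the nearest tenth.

n = 19.
Position = ⌈75/100 · 19⌉ = ⌈14.25⌉ = 15.
The value at rank 15 is 34.7.

34.7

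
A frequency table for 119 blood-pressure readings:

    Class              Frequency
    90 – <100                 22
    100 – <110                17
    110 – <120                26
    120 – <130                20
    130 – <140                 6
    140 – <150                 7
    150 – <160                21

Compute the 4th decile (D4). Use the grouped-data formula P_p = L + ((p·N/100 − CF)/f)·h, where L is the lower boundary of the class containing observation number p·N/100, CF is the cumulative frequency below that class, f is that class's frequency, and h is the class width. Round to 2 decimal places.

113.31

N = 119; target position k = 40/100 · 119 = 47.6.
Cumulative frequencies: 22, 39, 65, 85, 91, 98, 119.
Observation 47.6 falls in the class 110 – <120.
L = 110, CF = 39, f = 26, h = 10.
P40 = 110 + ((47.6 − 39)/26)·10 = 110 + 3.30769 = 113.308.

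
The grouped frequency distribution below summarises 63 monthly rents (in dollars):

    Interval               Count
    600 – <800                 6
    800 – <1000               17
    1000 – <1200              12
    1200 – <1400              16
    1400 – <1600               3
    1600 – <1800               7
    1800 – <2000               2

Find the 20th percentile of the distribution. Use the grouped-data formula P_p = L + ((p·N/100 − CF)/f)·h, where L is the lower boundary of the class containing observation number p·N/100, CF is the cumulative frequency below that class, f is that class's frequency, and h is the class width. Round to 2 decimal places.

N = 63; target position k = 20/100 · 63 = 12.6.
Cumulative frequencies: 6, 23, 35, 51, 54, 61, 63.
Observation 12.6 falls in the class 800 – <1000.
L = 800, CF = 6, f = 17, h = 200.
P20 = 800 + ((12.6 − 6)/17)·200 = 800 + 77.6471 = 877.647.

877.65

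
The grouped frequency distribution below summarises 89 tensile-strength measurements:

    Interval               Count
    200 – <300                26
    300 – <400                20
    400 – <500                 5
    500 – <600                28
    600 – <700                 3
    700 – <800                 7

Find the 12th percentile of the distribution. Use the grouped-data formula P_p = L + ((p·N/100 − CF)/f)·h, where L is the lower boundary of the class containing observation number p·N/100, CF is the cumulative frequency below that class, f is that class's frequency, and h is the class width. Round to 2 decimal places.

241.08

N = 89; target position k = 12/100 · 89 = 10.68.
Cumulative frequencies: 26, 46, 51, 79, 82, 89.
Observation 10.68 falls in the class 200 – <300.
L = 200, CF = 0, f = 26, h = 100.
P12 = 200 + ((10.68 − 0)/26)·100 = 200 + 41.0769 = 241.077.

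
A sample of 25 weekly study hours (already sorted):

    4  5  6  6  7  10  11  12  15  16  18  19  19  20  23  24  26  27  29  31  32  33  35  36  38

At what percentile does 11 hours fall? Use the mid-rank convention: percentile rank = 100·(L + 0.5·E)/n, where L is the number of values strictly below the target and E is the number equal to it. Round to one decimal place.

Count below 11: L = 6; count equal: E = 1; n = 25.
Percentile rank = 100·(6 + 0.5·1)/25 = 100·6.5/25 = 26.

26.0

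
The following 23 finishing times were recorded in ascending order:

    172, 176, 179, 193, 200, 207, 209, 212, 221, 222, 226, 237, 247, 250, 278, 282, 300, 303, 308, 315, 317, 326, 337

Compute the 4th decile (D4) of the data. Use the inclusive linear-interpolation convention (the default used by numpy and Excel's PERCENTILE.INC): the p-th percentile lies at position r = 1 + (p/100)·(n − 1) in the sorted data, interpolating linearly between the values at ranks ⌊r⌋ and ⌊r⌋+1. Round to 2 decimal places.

221.80

n = 23.
r = 1 + (40/100)·(23 − 1) = 1 + 8.8 = 9.8.
Rank 9 is 221 and rank 10 is 222.
Interpolate: 221 + 0.8·(222 − 221) = 221 + 0.8·1 = 221.8.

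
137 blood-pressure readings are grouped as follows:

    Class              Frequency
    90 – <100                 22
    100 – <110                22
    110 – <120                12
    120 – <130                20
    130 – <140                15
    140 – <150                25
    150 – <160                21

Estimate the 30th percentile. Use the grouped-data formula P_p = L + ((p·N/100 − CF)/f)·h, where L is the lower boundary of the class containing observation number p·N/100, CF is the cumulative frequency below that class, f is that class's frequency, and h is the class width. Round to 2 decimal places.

108.68

N = 137; target position k = 30/100 · 137 = 41.1.
Cumulative frequencies: 22, 44, 56, 76, 91, 116, 137.
Observation 41.1 falls in the class 100 – <110.
L = 100, CF = 22, f = 22, h = 10.
P30 = 100 + ((41.1 − 22)/22)·10 = 100 + 8.68182 = 108.682.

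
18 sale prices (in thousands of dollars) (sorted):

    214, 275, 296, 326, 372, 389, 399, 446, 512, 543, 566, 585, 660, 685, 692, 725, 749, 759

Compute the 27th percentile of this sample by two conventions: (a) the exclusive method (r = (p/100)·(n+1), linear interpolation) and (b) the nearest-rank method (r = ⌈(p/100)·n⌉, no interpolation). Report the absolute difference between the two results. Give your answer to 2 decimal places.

n = 18.
(a) r = 5.13; between ranks 5 (372) and 6 (389): 374.21.
(b) the nearest-rank method: rank 5 → 372.
|374.21 − 372| = 2.21.

2.21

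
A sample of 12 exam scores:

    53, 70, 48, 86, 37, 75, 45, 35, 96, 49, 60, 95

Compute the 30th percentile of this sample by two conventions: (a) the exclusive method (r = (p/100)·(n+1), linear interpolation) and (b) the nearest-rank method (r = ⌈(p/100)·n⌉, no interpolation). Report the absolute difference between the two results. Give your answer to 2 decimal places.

Sorted: 35, 37, 45, 48, 49, 53, 60, 70, 75, 86, 95, 96.
n = 12.
(a) r = 3.9; between ranks 3 (45) and 4 (48): 47.7.
(b) the nearest-rank method: rank 4 → 48.
|47.7 − 48| = 0.3.

0.30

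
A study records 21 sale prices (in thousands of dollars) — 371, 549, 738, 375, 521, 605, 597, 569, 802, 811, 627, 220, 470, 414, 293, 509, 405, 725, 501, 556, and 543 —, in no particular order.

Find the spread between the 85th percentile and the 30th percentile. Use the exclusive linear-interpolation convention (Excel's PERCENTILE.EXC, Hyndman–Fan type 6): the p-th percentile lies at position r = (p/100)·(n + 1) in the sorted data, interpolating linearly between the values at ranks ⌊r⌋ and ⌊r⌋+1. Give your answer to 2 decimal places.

Sorted: 220, 293, 371, 375, 405, 414, 470, 501, 509, 521, 543, 549, 556, 569, 597, 605, 627, 725, 738, 802, 811.
n = 21.
P30: r = 6.6; ranks 6–7 are 414, 470; interpolating gives 447.6.
P85: r = 18.7; ranks 18–19 are 725, 738; interpolating gives 734.1.
Difference: 734.1 − 447.6 = 286.5.

286.50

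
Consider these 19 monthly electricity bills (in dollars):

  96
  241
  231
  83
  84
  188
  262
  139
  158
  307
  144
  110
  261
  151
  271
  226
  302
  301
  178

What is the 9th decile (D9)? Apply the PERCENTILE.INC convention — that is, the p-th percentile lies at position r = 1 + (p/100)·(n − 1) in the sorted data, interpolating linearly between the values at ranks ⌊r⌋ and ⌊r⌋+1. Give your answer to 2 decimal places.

301.20

Sorted: 83, 84, 96, 110, 139, 144, 151, 158, 178, 188, 226, 231, 241, 261, 262, 271, 301, 302, 307.
n = 19.
r = 1 + (90/100)·(19 − 1) = 1 + 16.2 = 17.2.
Rank 17 is 301 and rank 18 is 302.
Interpolate: 301 + 0.2·(302 − 301) = 301 + 0.2·1 = 301.2.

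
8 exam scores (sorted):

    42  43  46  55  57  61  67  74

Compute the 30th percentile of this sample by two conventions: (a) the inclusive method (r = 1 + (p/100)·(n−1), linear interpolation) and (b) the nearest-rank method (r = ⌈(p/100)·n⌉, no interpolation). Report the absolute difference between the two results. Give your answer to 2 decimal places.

n = 8.
(a) r = 3.1; between ranks 3 (46) and 4 (55): 46.9.
(b) the nearest-rank method: rank 3 → 46.
|46.9 − 46| = 0.9.

0.90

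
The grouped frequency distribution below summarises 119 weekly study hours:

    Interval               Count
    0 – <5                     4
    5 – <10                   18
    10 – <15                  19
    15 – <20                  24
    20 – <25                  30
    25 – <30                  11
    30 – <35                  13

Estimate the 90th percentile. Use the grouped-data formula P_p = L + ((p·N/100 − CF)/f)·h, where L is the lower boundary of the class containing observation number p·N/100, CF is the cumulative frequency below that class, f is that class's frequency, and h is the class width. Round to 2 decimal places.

N = 119; target position k = 90/100 · 119 = 107.1.
Cumulative frequencies: 4, 22, 41, 65, 95, 106, 119.
Observation 107.1 falls in the class 30 – <35.
L = 30, CF = 106, f = 13, h = 5.
P90 = 30 + ((107.1 − 106)/13)·5 = 30 + 0.423077 = 30.4231.

30.42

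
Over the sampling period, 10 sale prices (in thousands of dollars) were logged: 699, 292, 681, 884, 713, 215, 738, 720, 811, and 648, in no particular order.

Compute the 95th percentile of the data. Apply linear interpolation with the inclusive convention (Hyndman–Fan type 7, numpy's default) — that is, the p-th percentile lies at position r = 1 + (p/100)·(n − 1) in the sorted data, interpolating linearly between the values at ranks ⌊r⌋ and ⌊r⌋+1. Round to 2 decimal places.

851.15

Sorted: 215, 292, 648, 681, 699, 713, 720, 738, 811, 884.
n = 10.
r = 1 + (95/100)·(10 − 1) = 1 + 8.55 = 9.55.
Rank 9 is 811 and rank 10 is 884.
Interpolate: 811 + 0.55·(884 − 811) = 811 + 0.55·73 = 851.15.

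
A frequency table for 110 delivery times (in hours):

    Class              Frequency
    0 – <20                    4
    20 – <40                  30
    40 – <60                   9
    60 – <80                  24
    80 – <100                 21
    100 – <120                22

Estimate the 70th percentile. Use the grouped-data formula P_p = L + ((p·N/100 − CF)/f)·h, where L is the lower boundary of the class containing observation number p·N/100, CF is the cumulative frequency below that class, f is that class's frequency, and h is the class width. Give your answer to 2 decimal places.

N = 110; target position k = 70/100 · 110 = 77.
Cumulative frequencies: 4, 34, 43, 67, 88, 110.
Observation 77 falls in the class 80 – <100.
L = 80, CF = 67, f = 21, h = 20.
P70 = 80 + ((77 − 67)/21)·20 = 80 + 9.52381 = 89.5238.

89.52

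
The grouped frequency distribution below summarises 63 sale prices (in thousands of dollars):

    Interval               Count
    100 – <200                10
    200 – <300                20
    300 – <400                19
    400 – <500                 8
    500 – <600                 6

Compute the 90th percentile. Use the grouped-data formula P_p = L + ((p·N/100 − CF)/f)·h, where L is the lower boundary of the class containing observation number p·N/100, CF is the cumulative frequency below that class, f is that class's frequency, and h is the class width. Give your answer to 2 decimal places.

N = 63; target position k = 90/100 · 63 = 56.7.
Cumulative frequencies: 10, 30, 49, 57, 63.
Observation 56.7 falls in the class 400 – <500.
L = 400, CF = 49, f = 8, h = 100.
P90 = 400 + ((56.7 − 49)/8)·100 = 400 + 96.25 = 496.25.

496.25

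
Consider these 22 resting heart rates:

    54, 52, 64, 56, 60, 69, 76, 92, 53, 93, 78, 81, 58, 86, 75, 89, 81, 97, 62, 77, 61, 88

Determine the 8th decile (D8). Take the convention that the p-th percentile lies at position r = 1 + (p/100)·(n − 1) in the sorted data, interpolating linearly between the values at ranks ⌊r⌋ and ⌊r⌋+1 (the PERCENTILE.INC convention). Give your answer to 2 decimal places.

87.60

Sorted: 52, 53, 54, 56, 58, 60, 61, 62, 64, 69, 75, 76, 77, 78, 81, 81, 86, 88, 89, 92, 93, 97.
n = 22.
r = 1 + (80/100)·(22 − 1) = 1 + 16.8 = 17.8.
Rank 17 is 86 and rank 18 is 88.
Interpolate: 86 + 0.8·(88 − 86) = 86 + 0.8·2 = 87.6.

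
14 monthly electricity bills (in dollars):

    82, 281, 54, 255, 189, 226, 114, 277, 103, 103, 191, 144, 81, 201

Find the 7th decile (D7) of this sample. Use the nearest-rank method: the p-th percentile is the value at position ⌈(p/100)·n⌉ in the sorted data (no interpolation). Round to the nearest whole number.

201

Sorted: 54, 81, 82, 103, 103, 114, 144, 189, 191, 201, 226, 255, 277, 281.
n = 14.
Position = ⌈70/100 · 14⌉ = ⌈9.8⌉ = 10.
The value at rank 10 is 201.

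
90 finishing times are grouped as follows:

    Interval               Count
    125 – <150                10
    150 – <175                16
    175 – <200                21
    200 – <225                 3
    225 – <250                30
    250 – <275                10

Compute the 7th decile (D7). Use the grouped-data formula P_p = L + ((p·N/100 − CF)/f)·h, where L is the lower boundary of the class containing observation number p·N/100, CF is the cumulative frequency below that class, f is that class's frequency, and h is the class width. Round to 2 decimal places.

235.83

N = 90; target position k = 70/100 · 90 = 63.
Cumulative frequencies: 10, 26, 47, 50, 80, 90.
Observation 63 falls in the class 225 – <250.
L = 225, CF = 50, f = 30, h = 25.
P70 = 225 + ((63 − 50)/30)·25 = 225 + 10.8333 = 235.833.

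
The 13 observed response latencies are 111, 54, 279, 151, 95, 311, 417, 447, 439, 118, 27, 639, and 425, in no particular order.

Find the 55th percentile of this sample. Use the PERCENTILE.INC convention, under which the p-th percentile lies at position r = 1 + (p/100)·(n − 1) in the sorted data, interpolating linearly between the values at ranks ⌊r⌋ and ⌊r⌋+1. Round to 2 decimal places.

Sorted: 27, 54, 95, 111, 118, 151, 279, 311, 417, 425, 439, 447, 639.
n = 13.
r = 1 + (55/100)·(13 − 1) = 1 + 6.6 = 7.6.
Rank 7 is 279 and rank 8 is 311.
Interpolate: 279 + 0.6·(311 − 279) = 279 + 0.6·32 = 298.2.

298.20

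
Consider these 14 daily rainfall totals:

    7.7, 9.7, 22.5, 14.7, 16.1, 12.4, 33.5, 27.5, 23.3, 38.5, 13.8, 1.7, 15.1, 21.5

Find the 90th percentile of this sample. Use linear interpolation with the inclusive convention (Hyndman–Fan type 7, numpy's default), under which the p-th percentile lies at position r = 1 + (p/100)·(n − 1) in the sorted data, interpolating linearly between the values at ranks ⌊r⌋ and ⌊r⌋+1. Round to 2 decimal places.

31.70

Sorted: 1.7, 7.7, 9.7, 12.4, 13.8, 14.7, 15.1, 16.1, 21.5, 22.5, 23.3, 27.5, 33.5, 38.5.
n = 14.
r = 1 + (90/100)·(14 − 1) = 1 + 11.7 = 12.7.
Rank 12 is 27.5 and rank 13 is 33.5.
Interpolate: 27.5 + 0.7·(33.5 − 27.5) = 27.5 + 0.7·6 = 31.7.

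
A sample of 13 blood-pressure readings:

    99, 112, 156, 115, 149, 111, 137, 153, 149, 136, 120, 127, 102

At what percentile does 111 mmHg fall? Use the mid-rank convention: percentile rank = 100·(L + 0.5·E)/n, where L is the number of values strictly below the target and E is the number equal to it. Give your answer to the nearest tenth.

Sorted: 99, 102, 111, 112, 115, 120, 127, 136, 137, 149, 149, 153, 156.
Count below 111: L = 2; count equal: E = 1; n = 13.
Percentile rank = 100·(2 + 0.5·1)/13 = 100·2.5/13 = 19.23.

19.2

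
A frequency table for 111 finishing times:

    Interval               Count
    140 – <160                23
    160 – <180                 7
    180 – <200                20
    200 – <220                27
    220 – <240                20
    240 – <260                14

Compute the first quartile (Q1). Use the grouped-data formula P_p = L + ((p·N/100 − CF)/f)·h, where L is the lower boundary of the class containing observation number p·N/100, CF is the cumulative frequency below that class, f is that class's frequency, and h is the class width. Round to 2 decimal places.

173.57

N = 111; target position k = 25/100 · 111 = 27.75.
Cumulative frequencies: 23, 30, 50, 77, 97, 111.
Observation 27.75 falls in the class 160 – <180.
L = 160, CF = 23, f = 7, h = 20.
P25 = 160 + ((27.75 − 23)/7)·20 = 160 + 13.5714 = 173.571.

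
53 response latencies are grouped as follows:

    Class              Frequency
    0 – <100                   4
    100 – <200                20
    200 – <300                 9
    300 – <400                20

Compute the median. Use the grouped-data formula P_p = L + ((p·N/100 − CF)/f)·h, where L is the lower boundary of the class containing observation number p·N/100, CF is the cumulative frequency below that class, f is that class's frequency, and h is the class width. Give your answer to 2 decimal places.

N = 53; target position k = 50/100 · 53 = 26.5.
Cumulative frequencies: 4, 24, 33, 53.
Observation 26.5 falls in the class 200 – <300.
L = 200, CF = 24, f = 9, h = 100.
P50 = 200 + ((26.5 − 24)/9)·100 = 200 + 27.7778 = 227.778.

227.78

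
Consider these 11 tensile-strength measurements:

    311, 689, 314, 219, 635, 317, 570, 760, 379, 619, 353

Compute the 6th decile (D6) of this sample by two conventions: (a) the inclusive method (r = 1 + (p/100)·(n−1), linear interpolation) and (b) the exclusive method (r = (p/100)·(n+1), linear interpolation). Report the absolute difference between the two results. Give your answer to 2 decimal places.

9.80

Sorted: 219, 311, 314, 317, 353, 379, 570, 619, 635, 689, 760.
n = 11.
(a) r = 7 → value at rank 7 = 570.
(b) r = 7.2; between ranks 7 (570) and 8 (619): 579.8.
|570 − 579.8| = 9.8.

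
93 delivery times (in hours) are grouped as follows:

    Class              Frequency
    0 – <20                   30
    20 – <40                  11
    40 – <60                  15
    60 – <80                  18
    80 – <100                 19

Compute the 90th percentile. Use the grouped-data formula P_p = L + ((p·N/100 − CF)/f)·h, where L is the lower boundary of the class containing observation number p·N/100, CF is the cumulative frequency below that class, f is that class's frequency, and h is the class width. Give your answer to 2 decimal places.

N = 93; target position k = 90/100 · 93 = 83.7.
Cumulative frequencies: 30, 41, 56, 74, 93.
Observation 83.7 falls in the class 80 – <100.
L = 80, CF = 74, f = 19, h = 20.
P90 = 80 + ((83.7 − 74)/19)·20 = 80 + 10.2105 = 90.2105.

90.21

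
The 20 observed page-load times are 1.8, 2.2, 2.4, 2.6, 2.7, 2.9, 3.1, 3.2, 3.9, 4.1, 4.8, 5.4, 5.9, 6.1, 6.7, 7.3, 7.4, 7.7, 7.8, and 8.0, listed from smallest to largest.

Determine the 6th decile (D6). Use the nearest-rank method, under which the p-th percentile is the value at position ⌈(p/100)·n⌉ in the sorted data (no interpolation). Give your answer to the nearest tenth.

n = 20.
Position = ⌈60/100 · 20⌉ = ⌈12⌉ = 12.
The value at rank 12 is 5.4.

5.4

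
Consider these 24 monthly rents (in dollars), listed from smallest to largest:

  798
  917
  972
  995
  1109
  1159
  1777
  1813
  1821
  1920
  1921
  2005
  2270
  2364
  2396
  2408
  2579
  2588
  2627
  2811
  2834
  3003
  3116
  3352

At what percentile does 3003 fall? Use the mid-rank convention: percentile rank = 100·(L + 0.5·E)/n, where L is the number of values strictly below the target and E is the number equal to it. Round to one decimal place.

Count below 3003: L = 21; count equal: E = 1; n = 24.
Percentile rank = 100·(21 + 0.5·1)/24 = 100·21.5/24 = 89.58.

89.6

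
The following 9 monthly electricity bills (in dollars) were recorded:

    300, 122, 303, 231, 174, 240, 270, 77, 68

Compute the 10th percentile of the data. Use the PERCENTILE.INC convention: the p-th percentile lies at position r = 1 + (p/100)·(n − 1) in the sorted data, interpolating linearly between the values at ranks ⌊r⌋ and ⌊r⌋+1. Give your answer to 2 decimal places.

Sorted: 68, 77, 122, 174, 231, 240, 270, 300, 303.
n = 9.
r = 1 + (10/100)·(9 − 1) = 1 + 0.8 = 1.8.
Rank 1 is 68 and rank 2 is 77.
Interpolate: 68 + 0.8·(77 − 68) = 68 + 0.8·9 = 75.2.

75.20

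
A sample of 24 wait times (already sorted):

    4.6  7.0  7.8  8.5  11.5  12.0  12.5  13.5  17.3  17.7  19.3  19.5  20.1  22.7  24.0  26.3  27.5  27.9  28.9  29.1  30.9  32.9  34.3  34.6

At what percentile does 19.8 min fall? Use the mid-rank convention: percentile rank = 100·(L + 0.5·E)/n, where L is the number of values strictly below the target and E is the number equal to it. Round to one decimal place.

Count below 19.8: L = 12; count equal: E = 0; n = 24.
Percentile rank = 100·(12 + 0.5·0)/24 = 100·12/24 = 50.

50.0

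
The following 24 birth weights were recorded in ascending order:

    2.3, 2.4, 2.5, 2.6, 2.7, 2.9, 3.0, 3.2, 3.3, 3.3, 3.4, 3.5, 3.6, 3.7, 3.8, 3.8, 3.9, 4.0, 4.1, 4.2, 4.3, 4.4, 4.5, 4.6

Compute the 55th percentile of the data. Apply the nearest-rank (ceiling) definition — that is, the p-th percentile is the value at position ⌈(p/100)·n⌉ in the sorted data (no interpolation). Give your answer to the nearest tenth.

n = 24.
Position = ⌈55/100 · 24⌉ = ⌈13.2⌉ = 14.
The value at rank 14 is 3.7.

3.7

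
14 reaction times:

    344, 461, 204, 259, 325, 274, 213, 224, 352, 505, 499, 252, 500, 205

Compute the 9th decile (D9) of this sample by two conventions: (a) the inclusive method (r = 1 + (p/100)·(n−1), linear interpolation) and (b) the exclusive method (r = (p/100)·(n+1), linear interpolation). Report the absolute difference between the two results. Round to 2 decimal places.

2.80

Sorted: 204, 205, 213, 224, 252, 259, 274, 325, 344, 352, 461, 499, 500, 505.
n = 14.
(a) r = 12.7; between ranks 12 (499) and 13 (500): 499.7.
(b) r = 13.5; between ranks 13 (500) and 14 (505): 502.5.
|499.7 − 502.5| = 2.8.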